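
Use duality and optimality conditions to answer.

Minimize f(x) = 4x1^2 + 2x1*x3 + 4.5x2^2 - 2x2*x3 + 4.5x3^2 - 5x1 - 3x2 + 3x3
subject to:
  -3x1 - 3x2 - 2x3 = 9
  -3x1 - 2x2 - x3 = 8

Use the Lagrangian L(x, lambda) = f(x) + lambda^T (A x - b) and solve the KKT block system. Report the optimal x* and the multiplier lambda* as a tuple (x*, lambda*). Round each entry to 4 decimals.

Form the Lagrangian:
  L(x, lambda) = (1/2) x^T Q x + c^T x + lambda^T (A x - b)
Stationarity (grad_x L = 0): Q x + c + A^T lambda = 0.
Primal feasibility: A x = b.

This gives the KKT block system:
  [ Q   A^T ] [ x     ]   [-c ]
  [ A    0  ] [ lambda ] = [ b ]

Solving the linear system:
  x*      = (-2.0826, -0.7523, -0.2477)
  lambda* = (5.4954, -12.8807)
  f(x*)   = 32.7569

x* = (-2.0826, -0.7523, -0.2477), lambda* = (5.4954, -12.8807)


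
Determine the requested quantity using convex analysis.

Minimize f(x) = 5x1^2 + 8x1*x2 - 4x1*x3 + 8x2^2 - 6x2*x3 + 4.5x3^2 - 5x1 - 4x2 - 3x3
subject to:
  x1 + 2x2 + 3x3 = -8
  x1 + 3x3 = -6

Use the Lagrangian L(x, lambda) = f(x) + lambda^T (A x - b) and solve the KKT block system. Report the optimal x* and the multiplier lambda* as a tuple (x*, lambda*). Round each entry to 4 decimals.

Form the Lagrangian:
  L(x, lambda) = (1/2) x^T Q x + c^T x + lambda^T (A x - b)
Stationarity (grad_x L = 0): Q x + c + A^T lambda = 0.
Primal feasibility: A x = b.

This gives the KKT block system:
  [ Q   A^T ] [ x     ]   [-c ]
  [ A    0  ] [ lambda ] = [ b ]

Solving the linear system:
  x*      = (0, -1, -2)
  lambda* = (4, 1)
  f(x*)   = 24

x* = (0, -1, -2), lambda* = (4, 1)


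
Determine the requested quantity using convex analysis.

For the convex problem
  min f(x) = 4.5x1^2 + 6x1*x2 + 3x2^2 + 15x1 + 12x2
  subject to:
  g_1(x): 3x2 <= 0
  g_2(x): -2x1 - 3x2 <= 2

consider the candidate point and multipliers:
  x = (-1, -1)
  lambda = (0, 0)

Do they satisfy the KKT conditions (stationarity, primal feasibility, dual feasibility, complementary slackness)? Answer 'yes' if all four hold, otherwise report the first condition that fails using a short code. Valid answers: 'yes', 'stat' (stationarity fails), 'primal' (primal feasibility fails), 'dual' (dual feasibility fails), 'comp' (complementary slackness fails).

Gradient of f: grad f(x) = Q x + c = (0, 0)
Constraint values g_i(x) = a_i^T x - b_i:
  g_1((-1, -1)) = -3
  g_2((-1, -1)) = 3
Stationarity residual: grad f(x) + sum_i lambda_i a_i = (0, 0)
  -> stationarity OK
Primal feasibility (all g_i <= 0): FAILS
Dual feasibility (all lambda_i >= 0): OK
Complementary slackness (lambda_i * g_i(x) = 0 for all i): OK

Verdict: the first failing condition is primal_feasibility -> primal.

primal


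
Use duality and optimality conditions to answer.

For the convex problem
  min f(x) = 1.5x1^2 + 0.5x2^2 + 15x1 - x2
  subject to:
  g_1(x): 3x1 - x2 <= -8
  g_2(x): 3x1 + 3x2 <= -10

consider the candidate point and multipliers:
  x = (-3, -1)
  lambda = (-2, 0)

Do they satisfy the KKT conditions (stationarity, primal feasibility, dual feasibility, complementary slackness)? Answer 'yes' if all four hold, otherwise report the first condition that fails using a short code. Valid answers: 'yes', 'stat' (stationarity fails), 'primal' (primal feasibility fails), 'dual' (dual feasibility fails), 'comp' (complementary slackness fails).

Gradient of f: grad f(x) = Q x + c = (6, -2)
Constraint values g_i(x) = a_i^T x - b_i:
  g_1((-3, -1)) = 0
  g_2((-3, -1)) = -2
Stationarity residual: grad f(x) + sum_i lambda_i a_i = (0, 0)
  -> stationarity OK
Primal feasibility (all g_i <= 0): OK
Dual feasibility (all lambda_i >= 0): FAILS
Complementary slackness (lambda_i * g_i(x) = 0 for all i): OK

Verdict: the first failing condition is dual_feasibility -> dual.

dual


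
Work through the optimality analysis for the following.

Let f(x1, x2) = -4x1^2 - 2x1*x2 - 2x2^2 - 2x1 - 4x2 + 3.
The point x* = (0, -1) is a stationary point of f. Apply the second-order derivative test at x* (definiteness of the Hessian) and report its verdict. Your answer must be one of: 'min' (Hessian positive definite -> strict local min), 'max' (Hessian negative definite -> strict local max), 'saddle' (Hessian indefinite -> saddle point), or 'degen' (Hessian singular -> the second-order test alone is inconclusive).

Compute the Hessian H = grad^2 f:
  H = [[-8, -2], [-2, -4]]
Verify stationarity: grad f(x*) = H x* + g = (0, 0).
Eigenvalues of H: -8.8284, -3.1716.
Both eigenvalues < 0, so H is negative definite -> x* is a strict local max.

max


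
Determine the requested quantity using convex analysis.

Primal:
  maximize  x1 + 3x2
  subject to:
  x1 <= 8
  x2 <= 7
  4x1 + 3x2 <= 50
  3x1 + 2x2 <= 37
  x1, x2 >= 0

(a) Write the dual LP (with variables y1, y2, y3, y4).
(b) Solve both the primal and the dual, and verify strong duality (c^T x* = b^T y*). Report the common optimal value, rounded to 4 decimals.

The standard primal-dual pair for 'max c^T x s.t. A x <= b, x >= 0' is:
  Dual:  min b^T y  s.t.  A^T y >= c,  y >= 0.

So the dual LP is:
  minimize  8y1 + 7y2 + 50y3 + 37y4
  subject to:
    y1 + 4y3 + 3y4 >= 1
    y2 + 3y3 + 2y4 >= 3
    y1, y2, y3, y4 >= 0

Solving the primal: x* = (7.25, 7).
  primal value c^T x* = 28.25.
Solving the dual: y* = (0, 2.25, 0.25, 0).
  dual value b^T y* = 28.25.
Strong duality: c^T x* = b^T y*. Confirmed.

28.25


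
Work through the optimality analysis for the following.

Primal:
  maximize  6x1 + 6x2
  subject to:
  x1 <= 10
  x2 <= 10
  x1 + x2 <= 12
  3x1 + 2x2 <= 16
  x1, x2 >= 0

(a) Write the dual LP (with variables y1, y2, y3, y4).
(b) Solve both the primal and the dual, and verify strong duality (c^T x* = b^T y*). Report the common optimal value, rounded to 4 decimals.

The standard primal-dual pair for 'max c^T x s.t. A x <= b, x >= 0' is:
  Dual:  min b^T y  s.t.  A^T y >= c,  y >= 0.

So the dual LP is:
  minimize  10y1 + 10y2 + 12y3 + 16y4
  subject to:
    y1 + y3 + 3y4 >= 6
    y2 + y3 + 2y4 >= 6
    y1, y2, y3, y4 >= 0

Solving the primal: x* = (0, 8).
  primal value c^T x* = 48.
Solving the dual: y* = (0, 0, 0, 3).
  dual value b^T y* = 48.
Strong duality: c^T x* = b^T y*. Confirmed.

48


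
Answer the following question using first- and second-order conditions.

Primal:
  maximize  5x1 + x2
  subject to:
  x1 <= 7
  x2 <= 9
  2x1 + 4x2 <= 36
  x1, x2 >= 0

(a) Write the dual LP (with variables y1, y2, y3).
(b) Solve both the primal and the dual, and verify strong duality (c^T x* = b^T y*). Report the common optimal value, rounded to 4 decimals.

The standard primal-dual pair for 'max c^T x s.t. A x <= b, x >= 0' is:
  Dual:  min b^T y  s.t.  A^T y >= c,  y >= 0.

So the dual LP is:
  minimize  7y1 + 9y2 + 36y3
  subject to:
    y1 + 2y3 >= 5
    y2 + 4y3 >= 1
    y1, y2, y3 >= 0

Solving the primal: x* = (7, 5.5).
  primal value c^T x* = 40.5.
Solving the dual: y* = (4.5, 0, 0.25).
  dual value b^T y* = 40.5.
Strong duality: c^T x* = b^T y*. Confirmed.

40.5


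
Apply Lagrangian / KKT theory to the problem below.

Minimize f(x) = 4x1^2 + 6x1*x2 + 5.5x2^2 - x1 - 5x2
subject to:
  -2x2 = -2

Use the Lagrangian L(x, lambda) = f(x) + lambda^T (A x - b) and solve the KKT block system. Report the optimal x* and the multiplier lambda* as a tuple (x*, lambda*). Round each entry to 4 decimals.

Form the Lagrangian:
  L(x, lambda) = (1/2) x^T Q x + c^T x + lambda^T (A x - b)
Stationarity (grad_x L = 0): Q x + c + A^T lambda = 0.
Primal feasibility: A x = b.

This gives the KKT block system:
  [ Q   A^T ] [ x     ]   [-c ]
  [ A    0  ] [ lambda ] = [ b ]

Solving the linear system:
  x*      = (-0.625, 1)
  lambda* = (1.125)
  f(x*)   = -1.0625

x* = (-0.625, 1), lambda* = (1.125)


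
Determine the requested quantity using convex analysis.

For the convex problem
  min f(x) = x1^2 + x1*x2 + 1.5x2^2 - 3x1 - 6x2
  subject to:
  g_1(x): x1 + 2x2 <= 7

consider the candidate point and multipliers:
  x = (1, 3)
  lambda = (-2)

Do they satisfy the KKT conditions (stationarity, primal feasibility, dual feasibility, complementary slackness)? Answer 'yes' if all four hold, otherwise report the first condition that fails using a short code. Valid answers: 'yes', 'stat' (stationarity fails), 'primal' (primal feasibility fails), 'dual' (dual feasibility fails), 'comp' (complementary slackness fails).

Gradient of f: grad f(x) = Q x + c = (2, 4)
Constraint values g_i(x) = a_i^T x - b_i:
  g_1((1, 3)) = 0
Stationarity residual: grad f(x) + sum_i lambda_i a_i = (0, 0)
  -> stationarity OK
Primal feasibility (all g_i <= 0): OK
Dual feasibility (all lambda_i >= 0): FAILS
Complementary slackness (lambda_i * g_i(x) = 0 for all i): OK

Verdict: the first failing condition is dual_feasibility -> dual.

dual


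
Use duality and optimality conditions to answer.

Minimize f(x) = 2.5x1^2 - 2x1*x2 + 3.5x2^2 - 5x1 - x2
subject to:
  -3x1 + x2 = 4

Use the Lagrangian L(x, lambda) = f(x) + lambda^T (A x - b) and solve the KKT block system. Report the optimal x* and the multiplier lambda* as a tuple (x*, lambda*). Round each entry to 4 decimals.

Form the Lagrangian:
  L(x, lambda) = (1/2) x^T Q x + c^T x + lambda^T (A x - b)
Stationarity (grad_x L = 0): Q x + c + A^T lambda = 0.
Primal feasibility: A x = b.

This gives the KKT block system:
  [ Q   A^T ] [ x     ]   [-c ]
  [ A    0  ] [ lambda ] = [ b ]

Solving the linear system:
  x*      = (-1.2143, 0.3571)
  lambda* = (-3.9286)
  f(x*)   = 10.7143

x* = (-1.2143, 0.3571), lambda* = (-3.9286)


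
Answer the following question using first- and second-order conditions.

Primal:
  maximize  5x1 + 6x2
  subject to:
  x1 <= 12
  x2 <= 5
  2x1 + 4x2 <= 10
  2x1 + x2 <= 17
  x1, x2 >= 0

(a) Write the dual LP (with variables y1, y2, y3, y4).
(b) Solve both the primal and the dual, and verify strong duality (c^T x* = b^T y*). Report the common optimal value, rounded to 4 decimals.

The standard primal-dual pair for 'max c^T x s.t. A x <= b, x >= 0' is:
  Dual:  min b^T y  s.t.  A^T y >= c,  y >= 0.

So the dual LP is:
  minimize  12y1 + 5y2 + 10y3 + 17y4
  subject to:
    y1 + 2y3 + 2y4 >= 5
    y2 + 4y3 + y4 >= 6
    y1, y2, y3, y4 >= 0

Solving the primal: x* = (5, 0).
  primal value c^T x* = 25.
Solving the dual: y* = (0, 0, 2.5, 0).
  dual value b^T y* = 25.
Strong duality: c^T x* = b^T y*. Confirmed.

25


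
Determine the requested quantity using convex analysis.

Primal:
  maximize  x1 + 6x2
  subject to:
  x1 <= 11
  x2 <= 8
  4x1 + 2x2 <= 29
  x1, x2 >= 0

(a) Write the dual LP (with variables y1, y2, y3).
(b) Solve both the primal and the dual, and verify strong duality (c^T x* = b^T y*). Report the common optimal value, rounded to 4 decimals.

The standard primal-dual pair for 'max c^T x s.t. A x <= b, x >= 0' is:
  Dual:  min b^T y  s.t.  A^T y >= c,  y >= 0.

So the dual LP is:
  minimize  11y1 + 8y2 + 29y3
  subject to:
    y1 + 4y3 >= 1
    y2 + 2y3 >= 6
    y1, y2, y3 >= 0

Solving the primal: x* = (3.25, 8).
  primal value c^T x* = 51.25.
Solving the dual: y* = (0, 5.5, 0.25).
  dual value b^T y* = 51.25.
Strong duality: c^T x* = b^T y*. Confirmed.

51.25


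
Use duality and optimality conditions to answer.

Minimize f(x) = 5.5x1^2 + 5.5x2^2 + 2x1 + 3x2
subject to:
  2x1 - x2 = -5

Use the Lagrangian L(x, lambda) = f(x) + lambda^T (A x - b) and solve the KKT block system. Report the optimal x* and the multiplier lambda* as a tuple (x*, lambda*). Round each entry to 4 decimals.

Form the Lagrangian:
  L(x, lambda) = (1/2) x^T Q x + c^T x + lambda^T (A x - b)
Stationarity (grad_x L = 0): Q x + c + A^T lambda = 0.
Primal feasibility: A x = b.

This gives the KKT block system:
  [ Q   A^T ] [ x     ]   [-c ]
  [ A    0  ] [ lambda ] = [ b ]

Solving the linear system:
  x*      = (-2.1455, 0.7091)
  lambda* = (10.8)
  f(x*)   = 25.9182

x* = (-2.1455, 0.7091), lambda* = (10.8)


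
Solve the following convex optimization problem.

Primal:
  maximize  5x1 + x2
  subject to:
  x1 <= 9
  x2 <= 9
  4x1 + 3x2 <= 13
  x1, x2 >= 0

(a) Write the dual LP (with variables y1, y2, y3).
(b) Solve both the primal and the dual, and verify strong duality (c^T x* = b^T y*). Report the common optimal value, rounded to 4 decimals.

The standard primal-dual pair for 'max c^T x s.t. A x <= b, x >= 0' is:
  Dual:  min b^T y  s.t.  A^T y >= c,  y >= 0.

So the dual LP is:
  minimize  9y1 + 9y2 + 13y3
  subject to:
    y1 + 4y3 >= 5
    y2 + 3y3 >= 1
    y1, y2, y3 >= 0

Solving the primal: x* = (3.25, 0).
  primal value c^T x* = 16.25.
Solving the dual: y* = (0, 0, 1.25).
  dual value b^T y* = 16.25.
Strong duality: c^T x* = b^T y*. Confirmed.

16.25


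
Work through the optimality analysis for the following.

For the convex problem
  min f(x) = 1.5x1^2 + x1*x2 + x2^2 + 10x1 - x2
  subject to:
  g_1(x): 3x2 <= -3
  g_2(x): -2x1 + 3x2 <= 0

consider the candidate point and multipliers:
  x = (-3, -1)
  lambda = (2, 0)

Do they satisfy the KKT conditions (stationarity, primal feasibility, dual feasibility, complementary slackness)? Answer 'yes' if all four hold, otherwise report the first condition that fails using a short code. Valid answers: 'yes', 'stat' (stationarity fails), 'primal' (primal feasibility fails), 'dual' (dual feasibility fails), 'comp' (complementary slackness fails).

Gradient of f: grad f(x) = Q x + c = (0, -6)
Constraint values g_i(x) = a_i^T x - b_i:
  g_1((-3, -1)) = 0
  g_2((-3, -1)) = 3
Stationarity residual: grad f(x) + sum_i lambda_i a_i = (0, 0)
  -> stationarity OK
Primal feasibility (all g_i <= 0): FAILS
Dual feasibility (all lambda_i >= 0): OK
Complementary slackness (lambda_i * g_i(x) = 0 for all i): OK

Verdict: the first failing condition is primal_feasibility -> primal.

primal


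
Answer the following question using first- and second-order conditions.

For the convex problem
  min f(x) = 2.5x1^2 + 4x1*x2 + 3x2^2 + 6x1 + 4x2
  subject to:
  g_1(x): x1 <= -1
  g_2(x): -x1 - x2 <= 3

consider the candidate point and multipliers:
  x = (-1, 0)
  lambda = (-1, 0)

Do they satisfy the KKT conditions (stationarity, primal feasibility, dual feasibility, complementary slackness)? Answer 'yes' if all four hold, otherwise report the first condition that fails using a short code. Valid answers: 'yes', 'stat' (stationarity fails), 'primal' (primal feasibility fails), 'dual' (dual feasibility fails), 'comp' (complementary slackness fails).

Gradient of f: grad f(x) = Q x + c = (1, 0)
Constraint values g_i(x) = a_i^T x - b_i:
  g_1((-1, 0)) = 0
  g_2((-1, 0)) = -2
Stationarity residual: grad f(x) + sum_i lambda_i a_i = (0, 0)
  -> stationarity OK
Primal feasibility (all g_i <= 0): OK
Dual feasibility (all lambda_i >= 0): FAILS
Complementary slackness (lambda_i * g_i(x) = 0 for all i): OK

Verdict: the first failing condition is dual_feasibility -> dual.

dual


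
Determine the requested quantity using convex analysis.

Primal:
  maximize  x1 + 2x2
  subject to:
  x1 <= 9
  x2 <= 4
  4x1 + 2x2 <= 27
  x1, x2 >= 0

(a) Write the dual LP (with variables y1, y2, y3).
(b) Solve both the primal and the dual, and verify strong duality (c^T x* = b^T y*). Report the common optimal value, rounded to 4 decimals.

The standard primal-dual pair for 'max c^T x s.t. A x <= b, x >= 0' is:
  Dual:  min b^T y  s.t.  A^T y >= c,  y >= 0.

So the dual LP is:
  minimize  9y1 + 4y2 + 27y3
  subject to:
    y1 + 4y3 >= 1
    y2 + 2y3 >= 2
    y1, y2, y3 >= 0

Solving the primal: x* = (4.75, 4).
  primal value c^T x* = 12.75.
Solving the dual: y* = (0, 1.5, 0.25).
  dual value b^T y* = 12.75.
Strong duality: c^T x* = b^T y*. Confirmed.

12.75


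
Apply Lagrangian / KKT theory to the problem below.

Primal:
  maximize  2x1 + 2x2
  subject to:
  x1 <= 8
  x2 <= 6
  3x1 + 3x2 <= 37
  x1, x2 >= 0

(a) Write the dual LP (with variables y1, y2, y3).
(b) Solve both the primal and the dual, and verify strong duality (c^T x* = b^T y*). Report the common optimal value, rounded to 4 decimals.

The standard primal-dual pair for 'max c^T x s.t. A x <= b, x >= 0' is:
  Dual:  min b^T y  s.t.  A^T y >= c,  y >= 0.

So the dual LP is:
  minimize  8y1 + 6y2 + 37y3
  subject to:
    y1 + 3y3 >= 2
    y2 + 3y3 >= 2
    y1, y2, y3 >= 0

Solving the primal: x* = (6.3333, 6).
  primal value c^T x* = 24.6667.
Solving the dual: y* = (0, 0, 0.6667).
  dual value b^T y* = 24.6667.
Strong duality: c^T x* = b^T y*. Confirmed.

24.6667


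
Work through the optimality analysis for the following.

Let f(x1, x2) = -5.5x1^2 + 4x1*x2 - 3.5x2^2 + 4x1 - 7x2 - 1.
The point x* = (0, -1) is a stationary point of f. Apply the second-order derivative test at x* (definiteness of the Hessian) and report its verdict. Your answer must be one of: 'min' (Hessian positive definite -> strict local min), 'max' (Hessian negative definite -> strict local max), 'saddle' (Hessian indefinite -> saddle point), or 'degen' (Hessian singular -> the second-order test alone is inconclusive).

Compute the Hessian H = grad^2 f:
  H = [[-11, 4], [4, -7]]
Verify stationarity: grad f(x*) = H x* + g = (0, 0).
Eigenvalues of H: -13.4721, -4.5279.
Both eigenvalues < 0, so H is negative definite -> x* is a strict local max.

max


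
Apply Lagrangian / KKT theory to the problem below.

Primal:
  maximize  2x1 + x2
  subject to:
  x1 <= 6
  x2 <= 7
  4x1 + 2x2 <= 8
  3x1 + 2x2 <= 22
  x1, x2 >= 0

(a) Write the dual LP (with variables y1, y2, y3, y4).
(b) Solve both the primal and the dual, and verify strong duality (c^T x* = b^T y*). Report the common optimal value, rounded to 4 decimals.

The standard primal-dual pair for 'max c^T x s.t. A x <= b, x >= 0' is:
  Dual:  min b^T y  s.t.  A^T y >= c,  y >= 0.

So the dual LP is:
  minimize  6y1 + 7y2 + 8y3 + 22y4
  subject to:
    y1 + 4y3 + 3y4 >= 2
    y2 + 2y3 + 2y4 >= 1
    y1, y2, y3, y4 >= 0

Solving the primal: x* = (2, 0).
  primal value c^T x* = 4.
Solving the dual: y* = (0, 0, 0.5, 0).
  dual value b^T y* = 4.
Strong duality: c^T x* = b^T y*. Confirmed.

4


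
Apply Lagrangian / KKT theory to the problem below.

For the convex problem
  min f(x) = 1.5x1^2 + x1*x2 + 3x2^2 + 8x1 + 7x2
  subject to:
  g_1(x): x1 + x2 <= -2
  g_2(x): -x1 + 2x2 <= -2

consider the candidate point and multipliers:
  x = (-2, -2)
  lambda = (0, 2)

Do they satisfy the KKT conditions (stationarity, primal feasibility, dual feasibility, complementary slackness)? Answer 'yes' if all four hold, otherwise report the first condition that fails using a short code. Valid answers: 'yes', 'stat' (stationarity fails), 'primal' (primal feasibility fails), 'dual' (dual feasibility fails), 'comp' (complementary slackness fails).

Gradient of f: grad f(x) = Q x + c = (0, -7)
Constraint values g_i(x) = a_i^T x - b_i:
  g_1((-2, -2)) = -2
  g_2((-2, -2)) = 0
Stationarity residual: grad f(x) + sum_i lambda_i a_i = (-2, -3)
  -> stationarity FAILS
Primal feasibility (all g_i <= 0): OK
Dual feasibility (all lambda_i >= 0): OK
Complementary slackness (lambda_i * g_i(x) = 0 for all i): OK

Verdict: the first failing condition is stationarity -> stat.

stat


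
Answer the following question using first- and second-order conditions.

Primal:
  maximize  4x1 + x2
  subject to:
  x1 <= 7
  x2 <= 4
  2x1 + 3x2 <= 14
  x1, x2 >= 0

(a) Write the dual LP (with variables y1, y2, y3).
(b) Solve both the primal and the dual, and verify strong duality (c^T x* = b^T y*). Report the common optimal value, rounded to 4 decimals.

The standard primal-dual pair for 'max c^T x s.t. A x <= b, x >= 0' is:
  Dual:  min b^T y  s.t.  A^T y >= c,  y >= 0.

So the dual LP is:
  minimize  7y1 + 4y2 + 14y3
  subject to:
    y1 + 2y3 >= 4
    y2 + 3y3 >= 1
    y1, y2, y3 >= 0

Solving the primal: x* = (7, 0).
  primal value c^T x* = 28.
Solving the dual: y* = (3.3333, 0, 0.3333).
  dual value b^T y* = 28.
Strong duality: c^T x* = b^T y*. Confirmed.

28


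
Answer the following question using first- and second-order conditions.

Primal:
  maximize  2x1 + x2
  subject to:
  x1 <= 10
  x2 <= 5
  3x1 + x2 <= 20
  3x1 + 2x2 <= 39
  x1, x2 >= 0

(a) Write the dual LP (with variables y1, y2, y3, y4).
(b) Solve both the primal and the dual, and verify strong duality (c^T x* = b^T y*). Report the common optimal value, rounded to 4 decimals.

The standard primal-dual pair for 'max c^T x s.t. A x <= b, x >= 0' is:
  Dual:  min b^T y  s.t.  A^T y >= c,  y >= 0.

So the dual LP is:
  minimize  10y1 + 5y2 + 20y3 + 39y4
  subject to:
    y1 + 3y3 + 3y4 >= 2
    y2 + y3 + 2y4 >= 1
    y1, y2, y3, y4 >= 0

Solving the primal: x* = (5, 5).
  primal value c^T x* = 15.
Solving the dual: y* = (0, 0.3333, 0.6667, 0).
  dual value b^T y* = 15.
Strong duality: c^T x* = b^T y*. Confirmed.

15


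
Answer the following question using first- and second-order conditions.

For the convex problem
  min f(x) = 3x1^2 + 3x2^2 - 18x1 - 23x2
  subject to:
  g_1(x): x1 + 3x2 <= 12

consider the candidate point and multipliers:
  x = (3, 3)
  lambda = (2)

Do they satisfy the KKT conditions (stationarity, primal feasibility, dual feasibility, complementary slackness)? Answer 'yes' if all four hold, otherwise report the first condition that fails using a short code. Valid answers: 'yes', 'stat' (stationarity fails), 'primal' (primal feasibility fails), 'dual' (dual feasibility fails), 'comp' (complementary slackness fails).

Gradient of f: grad f(x) = Q x + c = (0, -5)
Constraint values g_i(x) = a_i^T x - b_i:
  g_1((3, 3)) = 0
Stationarity residual: grad f(x) + sum_i lambda_i a_i = (2, 1)
  -> stationarity FAILS
Primal feasibility (all g_i <= 0): OK
Dual feasibility (all lambda_i >= 0): OK
Complementary slackness (lambda_i * g_i(x) = 0 for all i): OK

Verdict: the first failing condition is stationarity -> stat.

stat


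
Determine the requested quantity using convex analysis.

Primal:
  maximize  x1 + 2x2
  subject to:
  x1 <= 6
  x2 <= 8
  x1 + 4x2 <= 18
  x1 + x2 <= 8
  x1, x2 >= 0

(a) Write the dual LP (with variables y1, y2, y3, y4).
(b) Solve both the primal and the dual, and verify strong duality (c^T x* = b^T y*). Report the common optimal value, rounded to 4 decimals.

The standard primal-dual pair for 'max c^T x s.t. A x <= b, x >= 0' is:
  Dual:  min b^T y  s.t.  A^T y >= c,  y >= 0.

So the dual LP is:
  minimize  6y1 + 8y2 + 18y3 + 8y4
  subject to:
    y1 + y3 + y4 >= 1
    y2 + 4y3 + y4 >= 2
    y1, y2, y3, y4 >= 0

Solving the primal: x* = (4.6667, 3.3333).
  primal value c^T x* = 11.3333.
Solving the dual: y* = (0, 0, 0.3333, 0.6667).
  dual value b^T y* = 11.3333.
Strong duality: c^T x* = b^T y*. Confirmed.

11.3333


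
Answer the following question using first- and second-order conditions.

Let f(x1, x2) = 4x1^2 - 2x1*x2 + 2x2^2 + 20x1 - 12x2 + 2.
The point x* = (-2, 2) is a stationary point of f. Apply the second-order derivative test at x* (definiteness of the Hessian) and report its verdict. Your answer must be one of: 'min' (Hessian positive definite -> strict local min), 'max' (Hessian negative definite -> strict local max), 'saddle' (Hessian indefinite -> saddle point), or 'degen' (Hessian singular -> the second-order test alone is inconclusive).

Compute the Hessian H = grad^2 f:
  H = [[8, -2], [-2, 4]]
Verify stationarity: grad f(x*) = H x* + g = (0, 0).
Eigenvalues of H: 3.1716, 8.8284.
Both eigenvalues > 0, so H is positive definite -> x* is a strict local min.

min


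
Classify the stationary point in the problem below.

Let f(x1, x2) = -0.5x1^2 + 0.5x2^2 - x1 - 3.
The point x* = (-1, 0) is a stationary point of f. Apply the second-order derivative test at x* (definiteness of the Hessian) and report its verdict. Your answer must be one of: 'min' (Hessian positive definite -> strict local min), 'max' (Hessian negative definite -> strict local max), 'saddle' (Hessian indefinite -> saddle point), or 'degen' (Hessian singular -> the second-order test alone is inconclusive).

Compute the Hessian H = grad^2 f:
  H = [[-1, 0], [0, 1]]
Verify stationarity: grad f(x*) = H x* + g = (0, 0).
Eigenvalues of H: -1, 1.
Eigenvalues have mixed signs, so H is indefinite -> x* is a saddle point.

saddle


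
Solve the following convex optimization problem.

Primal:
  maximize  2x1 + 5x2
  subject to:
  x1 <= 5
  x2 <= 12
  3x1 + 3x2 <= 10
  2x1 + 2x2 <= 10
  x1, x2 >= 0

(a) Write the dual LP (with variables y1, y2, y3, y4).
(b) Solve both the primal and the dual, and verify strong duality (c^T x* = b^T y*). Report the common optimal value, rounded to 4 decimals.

The standard primal-dual pair for 'max c^T x s.t. A x <= b, x >= 0' is:
  Dual:  min b^T y  s.t.  A^T y >= c,  y >= 0.

So the dual LP is:
  minimize  5y1 + 12y2 + 10y3 + 10y4
  subject to:
    y1 + 3y3 + 2y4 >= 2
    y2 + 3y3 + 2y4 >= 5
    y1, y2, y3, y4 >= 0

Solving the primal: x* = (0, 3.3333).
  primal value c^T x* = 16.6667.
Solving the dual: y* = (0, 0, 1.6667, 0).
  dual value b^T y* = 16.6667.
Strong duality: c^T x* = b^T y*. Confirmed.

16.6667


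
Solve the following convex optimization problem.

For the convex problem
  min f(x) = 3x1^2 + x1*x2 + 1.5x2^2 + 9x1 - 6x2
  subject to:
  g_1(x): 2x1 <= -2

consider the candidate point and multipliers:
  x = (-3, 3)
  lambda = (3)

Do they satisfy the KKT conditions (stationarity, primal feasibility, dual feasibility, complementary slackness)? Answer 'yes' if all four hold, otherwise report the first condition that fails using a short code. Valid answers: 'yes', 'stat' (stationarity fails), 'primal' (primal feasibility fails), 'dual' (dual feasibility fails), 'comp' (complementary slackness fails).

Gradient of f: grad f(x) = Q x + c = (-6, 0)
Constraint values g_i(x) = a_i^T x - b_i:
  g_1((-3, 3)) = -4
Stationarity residual: grad f(x) + sum_i lambda_i a_i = (0, 0)
  -> stationarity OK
Primal feasibility (all g_i <= 0): OK
Dual feasibility (all lambda_i >= 0): OK
Complementary slackness (lambda_i * g_i(x) = 0 for all i): FAILS

Verdict: the first failing condition is complementary_slackness -> comp.

comp


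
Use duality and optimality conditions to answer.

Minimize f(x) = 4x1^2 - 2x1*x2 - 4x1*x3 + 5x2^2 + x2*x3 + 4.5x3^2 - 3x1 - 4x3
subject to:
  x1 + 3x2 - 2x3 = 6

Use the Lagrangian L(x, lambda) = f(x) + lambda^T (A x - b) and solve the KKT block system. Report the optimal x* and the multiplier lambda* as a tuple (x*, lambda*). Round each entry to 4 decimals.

Form the Lagrangian:
  L(x, lambda) = (1/2) x^T Q x + c^T x + lambda^T (A x - b)
Stationarity (grad_x L = 0): Q x + c + A^T lambda = 0.
Primal feasibility: A x = b.

This gives the KKT block system:
  [ Q   A^T ] [ x     ]   [-c ]
  [ A    0  ] [ lambda ] = [ b ]

Solving the linear system:
  x*      = (1.222, 1.5163, -0.1146)
  lambda* = (-4.2014)
  f(x*)   = 11.0006

x* = (1.222, 1.5163, -0.1146), lambda* = (-4.2014)


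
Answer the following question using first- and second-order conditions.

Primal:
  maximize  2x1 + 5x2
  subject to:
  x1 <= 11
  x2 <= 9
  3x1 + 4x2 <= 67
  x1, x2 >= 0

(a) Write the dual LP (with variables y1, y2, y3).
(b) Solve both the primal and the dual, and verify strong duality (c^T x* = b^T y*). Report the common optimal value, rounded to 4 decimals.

The standard primal-dual pair for 'max c^T x s.t. A x <= b, x >= 0' is:
  Dual:  min b^T y  s.t.  A^T y >= c,  y >= 0.

So the dual LP is:
  minimize  11y1 + 9y2 + 67y3
  subject to:
    y1 + 3y3 >= 2
    y2 + 4y3 >= 5
    y1, y2, y3 >= 0

Solving the primal: x* = (10.3333, 9).
  primal value c^T x* = 65.6667.
Solving the dual: y* = (0, 2.3333, 0.6667).
  dual value b^T y* = 65.6667.
Strong duality: c^T x* = b^T y*. Confirmed.

65.6667


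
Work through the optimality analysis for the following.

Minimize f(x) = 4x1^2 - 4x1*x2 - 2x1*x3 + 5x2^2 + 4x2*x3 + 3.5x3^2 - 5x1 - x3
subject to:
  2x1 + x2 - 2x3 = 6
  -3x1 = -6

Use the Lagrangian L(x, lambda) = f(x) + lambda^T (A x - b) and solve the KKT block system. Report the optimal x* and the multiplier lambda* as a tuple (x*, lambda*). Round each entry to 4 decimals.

Form the Lagrangian:
  L(x, lambda) = (1/2) x^T Q x + c^T x + lambda^T (A x - b)
Stationarity (grad_x L = 0): Q x + c + A^T lambda = 0.
Primal feasibility: A x = b.

This gives the KKT block system:
  [ Q   A^T ] [ x     ]   [-c ]
  [ A    0  ] [ lambda ] = [ b ]

Solving the linear system:
  x*      = (2, 1.1429, -0.4286)
  lambda* = (-1.7143, 1.2857)
  f(x*)   = 4.2143

x* = (2, 1.1429, -0.4286), lambda* = (-1.7143, 1.2857)


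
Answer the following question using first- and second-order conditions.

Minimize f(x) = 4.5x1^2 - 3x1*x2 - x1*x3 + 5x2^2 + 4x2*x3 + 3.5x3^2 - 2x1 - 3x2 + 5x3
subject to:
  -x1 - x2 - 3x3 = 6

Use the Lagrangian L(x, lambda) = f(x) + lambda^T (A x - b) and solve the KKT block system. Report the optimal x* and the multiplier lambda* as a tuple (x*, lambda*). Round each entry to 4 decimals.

Form the Lagrangian:
  L(x, lambda) = (1/2) x^T Q x + c^T x + lambda^T (A x - b)
Stationarity (grad_x L = 0): Q x + c + A^T lambda = 0.
Primal feasibility: A x = b.

This gives the KKT block system:
  [ Q   A^T ] [ x     ]   [-c ]
  [ A    0  ] [ lambda ] = [ b ]

Solving the linear system:
  x*      = (0.0194, 0.994, -2.3378)
  lambda* = (-2.4694)
  f(x*)   = 0.0531

x* = (0.0194, 0.994, -2.3378), lambda* = (-2.4694)


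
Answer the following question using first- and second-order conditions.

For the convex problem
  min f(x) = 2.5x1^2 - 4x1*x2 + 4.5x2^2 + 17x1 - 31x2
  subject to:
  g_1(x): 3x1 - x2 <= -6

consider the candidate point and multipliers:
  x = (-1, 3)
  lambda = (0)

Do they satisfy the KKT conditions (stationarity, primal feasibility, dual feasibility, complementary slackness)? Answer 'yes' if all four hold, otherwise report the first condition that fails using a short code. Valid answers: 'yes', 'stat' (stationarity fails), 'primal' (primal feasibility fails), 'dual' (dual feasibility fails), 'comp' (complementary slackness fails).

Gradient of f: grad f(x) = Q x + c = (0, 0)
Constraint values g_i(x) = a_i^T x - b_i:
  g_1((-1, 3)) = 0
Stationarity residual: grad f(x) + sum_i lambda_i a_i = (0, 0)
  -> stationarity OK
Primal feasibility (all g_i <= 0): OK
Dual feasibility (all lambda_i >= 0): OK
Complementary slackness (lambda_i * g_i(x) = 0 for all i): OK

Verdict: yes, KKT holds.

yes


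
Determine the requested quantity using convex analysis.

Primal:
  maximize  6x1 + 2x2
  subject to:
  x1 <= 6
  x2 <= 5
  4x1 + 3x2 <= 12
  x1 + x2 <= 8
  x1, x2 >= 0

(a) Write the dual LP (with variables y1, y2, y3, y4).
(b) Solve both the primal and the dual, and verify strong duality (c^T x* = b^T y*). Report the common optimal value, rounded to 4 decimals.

The standard primal-dual pair for 'max c^T x s.t. A x <= b, x >= 0' is:
  Dual:  min b^T y  s.t.  A^T y >= c,  y >= 0.

So the dual LP is:
  minimize  6y1 + 5y2 + 12y3 + 8y4
  subject to:
    y1 + 4y3 + y4 >= 6
    y2 + 3y3 + y4 >= 2
    y1, y2, y3, y4 >= 0

Solving the primal: x* = (3, 0).
  primal value c^T x* = 18.
Solving the dual: y* = (0, 0, 1.5, 0).
  dual value b^T y* = 18.
Strong duality: c^T x* = b^T y*. Confirmed.

18


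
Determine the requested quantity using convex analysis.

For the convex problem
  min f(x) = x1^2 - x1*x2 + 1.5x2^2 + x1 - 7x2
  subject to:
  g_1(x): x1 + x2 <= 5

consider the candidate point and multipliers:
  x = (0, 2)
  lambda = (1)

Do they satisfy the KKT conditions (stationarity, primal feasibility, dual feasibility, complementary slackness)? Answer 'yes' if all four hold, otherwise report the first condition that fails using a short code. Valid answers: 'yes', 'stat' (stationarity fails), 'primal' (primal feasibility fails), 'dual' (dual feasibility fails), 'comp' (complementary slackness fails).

Gradient of f: grad f(x) = Q x + c = (-1, -1)
Constraint values g_i(x) = a_i^T x - b_i:
  g_1((0, 2)) = -3
Stationarity residual: grad f(x) + sum_i lambda_i a_i = (0, 0)
  -> stationarity OK
Primal feasibility (all g_i <= 0): OK
Dual feasibility (all lambda_i >= 0): OK
Complementary slackness (lambda_i * g_i(x) = 0 for all i): FAILS

Verdict: the first failing condition is complementary_slackness -> comp.

comp


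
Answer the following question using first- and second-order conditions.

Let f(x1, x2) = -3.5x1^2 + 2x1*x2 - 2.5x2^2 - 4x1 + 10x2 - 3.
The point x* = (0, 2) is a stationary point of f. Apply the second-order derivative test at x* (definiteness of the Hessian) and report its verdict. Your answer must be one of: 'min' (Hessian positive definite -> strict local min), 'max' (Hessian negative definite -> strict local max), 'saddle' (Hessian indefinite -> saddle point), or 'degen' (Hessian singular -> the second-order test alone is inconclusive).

Compute the Hessian H = grad^2 f:
  H = [[-7, 2], [2, -5]]
Verify stationarity: grad f(x*) = H x* + g = (0, 0).
Eigenvalues of H: -8.2361, -3.7639.
Both eigenvalues < 0, so H is negative definite -> x* is a strict local max.

max


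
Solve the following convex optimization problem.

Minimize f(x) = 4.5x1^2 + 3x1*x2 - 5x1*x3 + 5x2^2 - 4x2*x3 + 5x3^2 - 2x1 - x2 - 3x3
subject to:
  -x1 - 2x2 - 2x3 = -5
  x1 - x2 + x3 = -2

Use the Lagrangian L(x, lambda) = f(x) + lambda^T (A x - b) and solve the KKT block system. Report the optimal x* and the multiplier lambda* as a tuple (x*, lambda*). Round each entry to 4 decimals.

Form the Lagrangian:
  L(x, lambda) = (1/2) x^T Q x + c^T x + lambda^T (A x - b)
Stationarity (grad_x L = 0): Q x + c + A^T lambda = 0.
Primal feasibility: A x = b.

This gives the KKT block system:
  [ Q   A^T ] [ x     ]   [-c ]
  [ A    0  ] [ lambda ] = [ b ]

Solving the linear system:
  x*      = (-0.6117, 2.0971, 0.7087)
  lambda* = (3.5146, 8.2718)
  f(x*)   = 15.5583

x* = (-0.6117, 2.0971, 0.7087), lambda* = (3.5146, 8.2718)


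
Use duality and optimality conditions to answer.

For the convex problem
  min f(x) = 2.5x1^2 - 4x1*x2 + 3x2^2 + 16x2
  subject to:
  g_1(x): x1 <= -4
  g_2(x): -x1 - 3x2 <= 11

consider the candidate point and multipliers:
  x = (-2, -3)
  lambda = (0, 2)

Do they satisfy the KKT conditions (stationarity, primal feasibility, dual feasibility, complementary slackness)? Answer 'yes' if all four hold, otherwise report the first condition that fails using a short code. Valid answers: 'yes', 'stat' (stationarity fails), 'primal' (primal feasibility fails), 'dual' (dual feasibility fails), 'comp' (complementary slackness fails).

Gradient of f: grad f(x) = Q x + c = (2, 6)
Constraint values g_i(x) = a_i^T x - b_i:
  g_1((-2, -3)) = 2
  g_2((-2, -3)) = 0
Stationarity residual: grad f(x) + sum_i lambda_i a_i = (0, 0)
  -> stationarity OK
Primal feasibility (all g_i <= 0): FAILS
Dual feasibility (all lambda_i >= 0): OK
Complementary slackness (lambda_i * g_i(x) = 0 for all i): OK

Verdict: the first failing condition is primal_feasibility -> primal.

primal


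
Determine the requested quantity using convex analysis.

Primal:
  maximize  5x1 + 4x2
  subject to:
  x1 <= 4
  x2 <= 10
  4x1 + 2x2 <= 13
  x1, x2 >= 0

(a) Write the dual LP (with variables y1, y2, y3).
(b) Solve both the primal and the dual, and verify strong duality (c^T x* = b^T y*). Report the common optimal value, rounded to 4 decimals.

The standard primal-dual pair for 'max c^T x s.t. A x <= b, x >= 0' is:
  Dual:  min b^T y  s.t.  A^T y >= c,  y >= 0.

So the dual LP is:
  minimize  4y1 + 10y2 + 13y3
  subject to:
    y1 + 4y3 >= 5
    y2 + 2y3 >= 4
    y1, y2, y3 >= 0

Solving the primal: x* = (0, 6.5).
  primal value c^T x* = 26.
Solving the dual: y* = (0, 0, 2).
  dual value b^T y* = 26.
Strong duality: c^T x* = b^T y*. Confirmed.

26


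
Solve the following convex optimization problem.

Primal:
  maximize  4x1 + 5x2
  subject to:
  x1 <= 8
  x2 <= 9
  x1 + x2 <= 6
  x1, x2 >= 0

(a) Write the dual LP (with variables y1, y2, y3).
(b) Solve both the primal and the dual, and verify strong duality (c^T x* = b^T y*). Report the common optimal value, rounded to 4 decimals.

The standard primal-dual pair for 'max c^T x s.t. A x <= b, x >= 0' is:
  Dual:  min b^T y  s.t.  A^T y >= c,  y >= 0.

So the dual LP is:
  minimize  8y1 + 9y2 + 6y3
  subject to:
    y1 + y3 >= 4
    y2 + y3 >= 5
    y1, y2, y3 >= 0

Solving the primal: x* = (0, 6).
  primal value c^T x* = 30.
Solving the dual: y* = (0, 0, 5).
  dual value b^T y* = 30.
Strong duality: c^T x* = b^T y*. Confirmed.

30


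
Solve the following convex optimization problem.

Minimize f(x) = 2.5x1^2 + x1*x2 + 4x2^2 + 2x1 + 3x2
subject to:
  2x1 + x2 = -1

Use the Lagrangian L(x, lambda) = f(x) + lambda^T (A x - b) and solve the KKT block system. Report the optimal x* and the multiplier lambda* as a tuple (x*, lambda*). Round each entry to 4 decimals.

Form the Lagrangian:
  L(x, lambda) = (1/2) x^T Q x + c^T x + lambda^T (A x - b)
Stationarity (grad_x L = 0): Q x + c + A^T lambda = 0.
Primal feasibility: A x = b.

This gives the KKT block system:
  [ Q   A^T ] [ x     ]   [-c ]
  [ A    0  ] [ lambda ] = [ b ]

Solving the linear system:
  x*      = (-0.3333, -0.3333)
  lambda* = (0)
  f(x*)   = -0.8333

x* = (-0.3333, -0.3333), lambda* = (0)


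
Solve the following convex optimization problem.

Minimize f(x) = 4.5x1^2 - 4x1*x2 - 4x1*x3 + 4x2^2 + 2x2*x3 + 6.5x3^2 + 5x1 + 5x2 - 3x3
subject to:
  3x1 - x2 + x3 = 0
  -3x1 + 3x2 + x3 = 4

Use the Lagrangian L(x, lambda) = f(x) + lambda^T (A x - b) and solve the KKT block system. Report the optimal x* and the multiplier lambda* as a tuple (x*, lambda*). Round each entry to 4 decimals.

Form the Lagrangian:
  L(x, lambda) = (1/2) x^T Q x + c^T x + lambda^T (A x - b)
Stationarity (grad_x L = 0): Q x + c + A^T lambda = 0.
Primal feasibility: A x = b.

This gives the KKT block system:
  [ Q   A^T ] [ x     ]   [-c ]
  [ A    0  ] [ lambda ] = [ b ]

Solving the linear system:
  x*      = (-0.0317, 0.9524, 1.0476)
  lambda* = (-5.7778, -6.873)
  f(x*)   = 14.4762

x* = (-0.0317, 0.9524, 1.0476), lambda* = (-5.7778, -6.873)


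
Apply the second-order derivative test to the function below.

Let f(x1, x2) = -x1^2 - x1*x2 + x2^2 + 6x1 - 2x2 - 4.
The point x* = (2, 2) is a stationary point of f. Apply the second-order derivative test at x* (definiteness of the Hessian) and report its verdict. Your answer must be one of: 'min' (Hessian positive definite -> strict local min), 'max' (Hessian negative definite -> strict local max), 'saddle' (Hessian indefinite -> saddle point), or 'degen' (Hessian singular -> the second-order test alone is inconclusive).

Compute the Hessian H = grad^2 f:
  H = [[-2, -1], [-1, 2]]
Verify stationarity: grad f(x*) = H x* + g = (0, 0).
Eigenvalues of H: -2.2361, 2.2361.
Eigenvalues have mixed signs, so H is indefinite -> x* is a saddle point.

saddle


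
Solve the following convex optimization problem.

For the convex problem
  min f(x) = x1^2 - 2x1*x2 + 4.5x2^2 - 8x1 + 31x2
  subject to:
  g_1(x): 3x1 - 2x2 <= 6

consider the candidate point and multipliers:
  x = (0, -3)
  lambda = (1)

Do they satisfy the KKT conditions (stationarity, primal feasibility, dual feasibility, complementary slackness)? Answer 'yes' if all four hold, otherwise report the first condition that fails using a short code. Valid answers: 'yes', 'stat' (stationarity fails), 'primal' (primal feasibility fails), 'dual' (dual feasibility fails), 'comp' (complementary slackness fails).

Gradient of f: grad f(x) = Q x + c = (-2, 4)
Constraint values g_i(x) = a_i^T x - b_i:
  g_1((0, -3)) = 0
Stationarity residual: grad f(x) + sum_i lambda_i a_i = (1, 2)
  -> stationarity FAILS
Primal feasibility (all g_i <= 0): OK
Dual feasibility (all lambda_i >= 0): OK
Complementary slackness (lambda_i * g_i(x) = 0 for all i): OK

Verdict: the first failing condition is stationarity -> stat.

stat


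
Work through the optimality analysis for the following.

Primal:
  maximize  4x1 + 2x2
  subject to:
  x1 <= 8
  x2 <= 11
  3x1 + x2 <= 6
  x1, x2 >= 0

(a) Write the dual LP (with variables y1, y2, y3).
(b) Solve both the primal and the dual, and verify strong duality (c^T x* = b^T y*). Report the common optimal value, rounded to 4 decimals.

The standard primal-dual pair for 'max c^T x s.t. A x <= b, x >= 0' is:
  Dual:  min b^T y  s.t.  A^T y >= c,  y >= 0.

So the dual LP is:
  minimize  8y1 + 11y2 + 6y3
  subject to:
    y1 + 3y3 >= 4
    y2 + y3 >= 2
    y1, y2, y3 >= 0

Solving the primal: x* = (0, 6).
  primal value c^T x* = 12.
Solving the dual: y* = (0, 0, 2).
  dual value b^T y* = 12.
Strong duality: c^T x* = b^T y*. Confirmed.

12


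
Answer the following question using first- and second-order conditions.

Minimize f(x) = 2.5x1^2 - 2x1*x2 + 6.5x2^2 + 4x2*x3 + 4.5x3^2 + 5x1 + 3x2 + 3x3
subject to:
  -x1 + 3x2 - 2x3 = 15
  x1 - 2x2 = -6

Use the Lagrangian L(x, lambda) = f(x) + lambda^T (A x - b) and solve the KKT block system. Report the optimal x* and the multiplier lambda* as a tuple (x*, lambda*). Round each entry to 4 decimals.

Form the Lagrangian:
  L(x, lambda) = (1/2) x^T Q x + c^T x + lambda^T (A x - b)
Stationarity (grad_x L = 0): Q x + c + A^T lambda = 0.
Primal feasibility: A x = b.

This gives the KKT block system:
  [ Q   A^T ] [ x     ]   [-c ]
  [ A    0  ] [ lambda ] = [ b ]

Solving the linear system:
  x*      = (-1.408, 2.296, -3.352)
  lambda* = (-8.992, -2.36)
  f(x*)   = 55.256

x* = (-1.408, 2.296, -3.352), lambda* = (-8.992, -2.36)
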